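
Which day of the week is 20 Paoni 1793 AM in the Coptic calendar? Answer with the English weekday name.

Sunday

Equivalently 27 June 2077 Gregorian, JDN 2479847.
JDN 2479847 mod 7 = 6, and JDN 0 was a Monday, so this is a Sunday.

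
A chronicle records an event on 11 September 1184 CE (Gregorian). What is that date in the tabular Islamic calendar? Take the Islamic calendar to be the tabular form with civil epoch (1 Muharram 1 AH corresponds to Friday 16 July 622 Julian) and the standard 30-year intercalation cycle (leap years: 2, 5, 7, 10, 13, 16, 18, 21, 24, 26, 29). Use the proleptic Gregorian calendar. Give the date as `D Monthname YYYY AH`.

26 Jumada al-Awwal 580 AH

Both dates share Julian Day Number 2153761; in the tabular Islamic calendar that is 26 Jumada al-Awwal 580 AH.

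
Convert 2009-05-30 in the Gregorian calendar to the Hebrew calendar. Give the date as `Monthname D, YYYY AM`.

Julian Day Number of the source date = 2454982.
Converting JDN 2454982 to the Hebrew calendar gives 7 Sivan 5769 AM.

Sivan 7, 5769 AM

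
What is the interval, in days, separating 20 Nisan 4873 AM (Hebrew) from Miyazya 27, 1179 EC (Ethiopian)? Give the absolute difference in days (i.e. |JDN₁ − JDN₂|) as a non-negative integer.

27042

First date → JDN 2127679; second date → JDN 2154721.
The interval is |2127679 − 2154721| = 27042 days.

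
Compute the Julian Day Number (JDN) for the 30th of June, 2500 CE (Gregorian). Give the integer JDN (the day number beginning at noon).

JDN 2299161 is 15 October 1582 CE (Gregorian); the target day is +335186 days from there, so JDN = 2634347.

2634347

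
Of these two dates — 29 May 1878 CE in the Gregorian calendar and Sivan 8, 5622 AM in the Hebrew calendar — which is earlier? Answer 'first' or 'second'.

second

The two dates have Julian Day Numbers 2407134 and 2401298 respectively.
Since 2401298 < 2407134, the second date comes first.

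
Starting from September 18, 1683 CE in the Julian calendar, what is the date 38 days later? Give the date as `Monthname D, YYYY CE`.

Counting 38 days forward from JDN 2336034 reaches JDN 2336072, which is October 26, 1683 CE.

October 26, 1683 CE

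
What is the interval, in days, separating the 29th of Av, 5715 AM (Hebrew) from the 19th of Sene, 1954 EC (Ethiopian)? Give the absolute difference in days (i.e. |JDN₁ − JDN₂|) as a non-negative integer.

JDN of the first date = 2435337.
JDN of the second date = 2437842.
|2437842 − 2435337| = 2505.

2505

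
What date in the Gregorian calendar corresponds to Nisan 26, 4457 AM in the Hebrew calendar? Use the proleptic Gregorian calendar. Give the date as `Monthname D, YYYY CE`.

April 26, 697 CE

Julian Day Number of the source date = 1975750.
Converting JDN 1975750 to the Gregorian calendar gives 26 April 697 CE.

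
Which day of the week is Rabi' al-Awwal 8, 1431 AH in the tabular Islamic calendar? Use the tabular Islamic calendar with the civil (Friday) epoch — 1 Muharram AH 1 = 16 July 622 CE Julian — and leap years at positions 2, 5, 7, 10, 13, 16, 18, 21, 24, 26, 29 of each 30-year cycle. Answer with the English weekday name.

Monday

In the Gregorian calendar this is 22 February 2010 (JDN 2455250).
2455250 ≡ 0 (mod 7); counting from Monday = 0 gives Monday.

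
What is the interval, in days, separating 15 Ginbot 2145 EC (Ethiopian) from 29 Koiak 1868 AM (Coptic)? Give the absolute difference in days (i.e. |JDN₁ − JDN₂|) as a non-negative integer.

First date → JDN 2507571; second date → JDN 2507070.
The interval is |2507571 − 2507070| = 501 days.

501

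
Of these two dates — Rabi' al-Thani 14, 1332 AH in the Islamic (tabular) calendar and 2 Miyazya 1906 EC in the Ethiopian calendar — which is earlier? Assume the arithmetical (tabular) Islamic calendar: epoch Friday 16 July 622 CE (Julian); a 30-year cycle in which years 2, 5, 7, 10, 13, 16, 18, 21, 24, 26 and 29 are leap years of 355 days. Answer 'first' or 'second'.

Converting both to JDN: 2420204 vs 2420233; the smaller is the first.

first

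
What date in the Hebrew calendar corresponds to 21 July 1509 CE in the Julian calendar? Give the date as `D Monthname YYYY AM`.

4 Av 5269 AM

Both dates share Julian Day Number 2272422; in the Hebrew calendar that is 4 Av 5269 AM.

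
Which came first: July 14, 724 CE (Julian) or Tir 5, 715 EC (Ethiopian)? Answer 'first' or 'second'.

The two dates have Julian Day Numbers 1985694 and 1985133 respectively.
Since 1985133 < 1985694, the second date comes first.

second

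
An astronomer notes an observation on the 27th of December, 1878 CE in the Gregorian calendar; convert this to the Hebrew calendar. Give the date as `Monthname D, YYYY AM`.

Tevet 1, 5639 AM

Julian Day Number of the source date = 2407346.
Converting JDN 2407346 to the Hebrew calendar gives 1 Tevet 5639 AM.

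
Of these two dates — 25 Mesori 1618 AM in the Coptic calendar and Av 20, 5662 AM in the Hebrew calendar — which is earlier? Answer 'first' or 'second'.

second

The two dates have Julian Day Numbers 2415993 and 2415985 respectively.
Since 2415985 < 2415993, the second date comes first.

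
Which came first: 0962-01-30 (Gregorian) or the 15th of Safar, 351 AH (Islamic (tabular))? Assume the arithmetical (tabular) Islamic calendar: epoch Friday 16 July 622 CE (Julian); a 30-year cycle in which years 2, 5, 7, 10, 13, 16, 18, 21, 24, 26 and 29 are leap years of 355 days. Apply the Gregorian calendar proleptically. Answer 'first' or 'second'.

First date → JDN 2072453; second date → JDN 2072512.
JDN 2072453 < JDN 2072512, so the first date is earlier.

first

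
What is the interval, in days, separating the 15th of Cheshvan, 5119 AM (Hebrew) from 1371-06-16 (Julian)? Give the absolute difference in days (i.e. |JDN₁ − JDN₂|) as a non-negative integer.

First date → JDN 2217358; second date → JDN 2221982.
The interval is |2217358 − 2221982| = 4624 days.

4624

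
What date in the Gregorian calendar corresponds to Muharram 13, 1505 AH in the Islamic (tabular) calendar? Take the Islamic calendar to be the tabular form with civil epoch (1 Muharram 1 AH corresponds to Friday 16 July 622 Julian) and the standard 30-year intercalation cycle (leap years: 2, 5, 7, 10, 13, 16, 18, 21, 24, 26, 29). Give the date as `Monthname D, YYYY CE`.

Julian Day Number of the source date = 2481419.
Converting JDN 2481419 to the Gregorian calendar gives 16 October 2081 CE.

October 16, 2081 CE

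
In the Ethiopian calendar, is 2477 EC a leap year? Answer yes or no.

2477 mod 4 = 1; in the Ethiopian calendar a year is leap when year mod 4 = 3, so it is a common year.

no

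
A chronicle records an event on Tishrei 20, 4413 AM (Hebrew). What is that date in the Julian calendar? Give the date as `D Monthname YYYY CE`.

The source date corresponds to 2 October 652 in the proleptic Gregorian calendar (JDN 1959473).
That day falls on 29 September 652 CE in the Julian calendar.

29 September 652 CE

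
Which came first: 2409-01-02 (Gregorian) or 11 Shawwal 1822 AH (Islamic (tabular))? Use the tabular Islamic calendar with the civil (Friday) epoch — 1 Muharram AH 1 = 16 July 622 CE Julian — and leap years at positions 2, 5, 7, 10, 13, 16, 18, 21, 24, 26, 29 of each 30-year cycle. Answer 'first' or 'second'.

Converting both to JDN: 2600931 vs 2594018; the smaller is the second.

second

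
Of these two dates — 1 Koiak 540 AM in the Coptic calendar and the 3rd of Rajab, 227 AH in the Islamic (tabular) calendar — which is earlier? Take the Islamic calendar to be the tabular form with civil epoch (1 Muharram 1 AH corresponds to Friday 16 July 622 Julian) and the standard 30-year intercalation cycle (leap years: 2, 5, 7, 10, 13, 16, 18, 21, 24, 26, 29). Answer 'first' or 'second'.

first

First date → JDN 2021990; second date → JDN 2028706.
JDN 2021990 < JDN 2028706, so the first date is earlier.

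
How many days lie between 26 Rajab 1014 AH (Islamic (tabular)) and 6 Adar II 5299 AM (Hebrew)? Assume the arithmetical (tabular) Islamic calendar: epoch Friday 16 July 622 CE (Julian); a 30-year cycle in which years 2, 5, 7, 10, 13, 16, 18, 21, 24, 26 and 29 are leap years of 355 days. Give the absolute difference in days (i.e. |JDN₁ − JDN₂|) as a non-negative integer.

JDN of the first date = 2307615.
JDN of the second date = 2283232.
|2283232 − 2307615| = 24383.

24383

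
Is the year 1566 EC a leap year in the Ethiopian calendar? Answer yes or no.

no

1566 mod 4 = 2; in the Ethiopian calendar a year is leap when year mod 4 = 3, so it is a common year.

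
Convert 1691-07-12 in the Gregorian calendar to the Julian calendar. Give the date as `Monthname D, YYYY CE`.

The Julian–Gregorian offset here is 10 days (Julian trailing).
12 July 1691 Gregorian − 10 days → 2 July 1691 Julian.

July 2, 1691 CE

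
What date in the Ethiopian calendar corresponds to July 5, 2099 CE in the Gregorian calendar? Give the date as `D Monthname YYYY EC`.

28 Sene 2091 EC

Both dates share Julian Day Number 2487890; in the Ethiopian calendar that is 28 Sene 2091 EC.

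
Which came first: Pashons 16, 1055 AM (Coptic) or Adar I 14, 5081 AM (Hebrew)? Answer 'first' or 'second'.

second

The two dates have Julian Day Numbers 2210258 and 2203597 respectively.
Since 2203597 < 2210258, the second date comes first.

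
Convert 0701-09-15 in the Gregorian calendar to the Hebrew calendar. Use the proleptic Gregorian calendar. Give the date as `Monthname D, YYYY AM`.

Tishrei 4, 4462 AM

Both dates share Julian Day Number 1977352; in the Hebrew calendar that is 4 Tishrei 4462 AM.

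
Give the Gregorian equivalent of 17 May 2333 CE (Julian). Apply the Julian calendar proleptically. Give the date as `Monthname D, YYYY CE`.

At this point the Julian calendar is 16 days behind the Gregorian.
17 May 2333 Julian + 16 days → 2 June 2333 Gregorian.

June 2, 2333 CE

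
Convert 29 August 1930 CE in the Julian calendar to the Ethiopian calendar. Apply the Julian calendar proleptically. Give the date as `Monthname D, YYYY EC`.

Meskerem 1, 1923 EC

Julian Day Number of the source date = 2426231.
Converting JDN 2426231 to the Ethiopian calendar gives 1 Meskerem 1923 EC.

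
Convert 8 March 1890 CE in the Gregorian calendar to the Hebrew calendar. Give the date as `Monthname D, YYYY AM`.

Both dates share Julian Day Number 2411435; in the Hebrew calendar that is 16 Adar 5650 AM.

Adar 16, 5650 AM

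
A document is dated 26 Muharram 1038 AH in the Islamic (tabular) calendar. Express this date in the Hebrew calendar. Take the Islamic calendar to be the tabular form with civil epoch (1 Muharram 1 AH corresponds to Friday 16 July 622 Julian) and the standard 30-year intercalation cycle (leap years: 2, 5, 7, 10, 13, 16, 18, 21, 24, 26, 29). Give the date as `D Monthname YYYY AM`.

27 Elul 5388 AM

Both dates share Julian Day Number 2315943; in the Hebrew calendar that is 27 Elul 5388 AM.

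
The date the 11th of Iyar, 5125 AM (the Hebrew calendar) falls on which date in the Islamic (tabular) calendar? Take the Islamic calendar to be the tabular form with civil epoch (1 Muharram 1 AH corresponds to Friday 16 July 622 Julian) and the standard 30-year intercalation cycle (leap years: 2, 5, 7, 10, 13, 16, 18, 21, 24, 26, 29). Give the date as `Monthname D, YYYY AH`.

Sha'ban 12, 766 AH

Julian Day Number of the source date = 2219748.
Converting JDN 2219748 to the tabular Islamic calendar gives 12 Sha'ban 766 AH.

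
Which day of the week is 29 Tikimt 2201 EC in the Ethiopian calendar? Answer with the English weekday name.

In the Gregorian calendar this is 10 November 2208 (JDN 2527829).
JDN 2527829 mod 7 = 3, and JDN 0 was a Monday, so this is a Thursday.

Thursday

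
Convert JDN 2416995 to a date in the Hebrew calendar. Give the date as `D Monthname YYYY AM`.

The Gregorian equivalent of JDN 2416995 is 29 May 1905.
In the Hebrew calendar that day is 24 Iyar 5665 AM.

24 Iyar 5665 AM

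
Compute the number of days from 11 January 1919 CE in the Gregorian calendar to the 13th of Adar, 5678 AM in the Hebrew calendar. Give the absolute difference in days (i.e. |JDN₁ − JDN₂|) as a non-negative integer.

320

First date → JDN 2421970; second date → JDN 2421650.
The interval is |2421970 − 2421650| = 320 days.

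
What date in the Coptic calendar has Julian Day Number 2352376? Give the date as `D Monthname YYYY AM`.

JDN 2352376 is 26 June 1728 in the Gregorian calendar.
In the Coptic calendar that day is 21 Paoni 1444 AM.

21 Paoni 1444 AM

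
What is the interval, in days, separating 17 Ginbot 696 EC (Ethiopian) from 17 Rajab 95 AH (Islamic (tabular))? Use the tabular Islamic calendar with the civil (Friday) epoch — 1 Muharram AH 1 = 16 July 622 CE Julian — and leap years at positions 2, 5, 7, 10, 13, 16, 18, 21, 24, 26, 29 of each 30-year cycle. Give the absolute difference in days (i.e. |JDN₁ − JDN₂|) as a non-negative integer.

3617

JDN of the first date = 1978326.
JDN of the second date = 1981943.
|1981943 − 1978326| = 3617.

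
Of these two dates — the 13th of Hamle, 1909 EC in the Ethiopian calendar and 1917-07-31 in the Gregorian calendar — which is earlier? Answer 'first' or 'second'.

Converting both to JDN: 2421430 vs 2421441; the smaller is the first.

first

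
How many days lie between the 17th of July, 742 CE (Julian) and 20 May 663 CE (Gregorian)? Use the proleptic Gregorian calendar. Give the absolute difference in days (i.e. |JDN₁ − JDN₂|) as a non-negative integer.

JDN of the first date = 1992271.
JDN of the second date = 1963355.
|1963355 − 1992271| = 28916.

28916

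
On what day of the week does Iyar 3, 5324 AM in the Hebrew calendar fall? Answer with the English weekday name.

Equivalently 25 April 1564 Gregorian, JDN 2292414.
2292414 ≡ 5 (mod 7); counting from Monday = 0 gives Saturday.

Saturday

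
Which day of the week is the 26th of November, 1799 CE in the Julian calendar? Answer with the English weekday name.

In the Gregorian calendar this is 7 December 1799 (JDN 2378472).
2378472 ≡ 5 (mod 7); counting from Monday = 0 gives Saturday.

Saturday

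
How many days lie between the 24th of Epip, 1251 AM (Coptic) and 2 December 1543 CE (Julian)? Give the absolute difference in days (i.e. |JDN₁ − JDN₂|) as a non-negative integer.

3059

First date → JDN 2281915; second date → JDN 2284974.
The interval is |2281915 − 2284974| = 3059 days.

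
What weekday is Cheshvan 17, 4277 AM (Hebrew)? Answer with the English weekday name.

This is JDN 1909828 (30 October 516 Gregorian).
Since JDN mod 7 = 4 (0 = Monday), the day is Friday.

Friday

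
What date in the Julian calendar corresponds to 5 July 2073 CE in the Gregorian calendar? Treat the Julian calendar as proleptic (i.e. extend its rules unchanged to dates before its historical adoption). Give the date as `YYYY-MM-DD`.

2073-06-22

At this point the Julian calendar is 13 days behind the Gregorian.
5 July 2073 Gregorian − 13 days → 22 June 2073 Julian.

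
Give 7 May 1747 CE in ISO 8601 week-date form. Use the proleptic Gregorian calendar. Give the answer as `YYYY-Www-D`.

1747-W18-7

The weekday is Sunday (ISO weekday 7).
That Sunday belongs to ISO week 18 of ISO year 1747.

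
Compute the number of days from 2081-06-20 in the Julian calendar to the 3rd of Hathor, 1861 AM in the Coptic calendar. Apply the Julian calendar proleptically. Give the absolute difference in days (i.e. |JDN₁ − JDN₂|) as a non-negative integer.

23143

JDN of the first date = 2481314.
JDN of the second date = 2504457.
|2504457 − 2481314| = 23143.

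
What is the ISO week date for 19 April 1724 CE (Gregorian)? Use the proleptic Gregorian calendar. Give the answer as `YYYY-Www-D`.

The weekday is Wednesday (ISO weekday 3).
That Wednesday belongs to ISO week 16 of ISO year 1724.

1724-W16-3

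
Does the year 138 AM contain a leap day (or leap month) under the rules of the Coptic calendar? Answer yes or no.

138 mod 4 = 2; in the Coptic calendar a year is leap when year mod 4 = 3, so it is a common year.

no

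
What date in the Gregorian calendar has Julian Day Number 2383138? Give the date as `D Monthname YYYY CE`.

JDN 2451545 is 1 Jan 2000; 2383138 is −68407 days from there.

16 September 1812 CE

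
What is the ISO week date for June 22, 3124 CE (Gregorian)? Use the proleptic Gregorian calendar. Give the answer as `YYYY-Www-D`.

3124-W25-7

The weekday is Sunday (ISO weekday 7).
That Sunday belongs to ISO week 25 of ISO year 3124.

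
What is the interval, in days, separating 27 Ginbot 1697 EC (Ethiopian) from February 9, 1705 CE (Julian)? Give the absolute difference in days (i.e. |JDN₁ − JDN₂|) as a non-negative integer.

First date → JDN 2343951; second date → JDN 2343849.
The interval is |2343951 − 2343849| = 102 days.

102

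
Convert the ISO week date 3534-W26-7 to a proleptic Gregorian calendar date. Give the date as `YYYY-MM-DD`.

3534-07-01

ISO week 1 of 3534 is the week containing the first Thursday of 3534.
Week 26, day 7 (Sunday) lands on 3534-07-01.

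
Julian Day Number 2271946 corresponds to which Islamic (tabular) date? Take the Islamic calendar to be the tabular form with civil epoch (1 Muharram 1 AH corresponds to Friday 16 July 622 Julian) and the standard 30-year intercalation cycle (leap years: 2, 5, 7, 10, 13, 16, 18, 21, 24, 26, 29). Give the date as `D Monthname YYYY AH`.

JDN 2271946 is 11 April 1508 in the proleptic Gregorian calendar.
In the tabular Islamic calendar that day is 30 Dhu al-Qa'dah 913 AH.

30 Dhu al-Qa'dah 913 AH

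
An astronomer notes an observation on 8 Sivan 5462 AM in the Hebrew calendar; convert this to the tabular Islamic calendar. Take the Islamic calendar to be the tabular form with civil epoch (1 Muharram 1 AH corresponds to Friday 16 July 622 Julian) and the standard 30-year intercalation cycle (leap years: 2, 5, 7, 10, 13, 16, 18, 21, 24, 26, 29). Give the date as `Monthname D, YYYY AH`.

Muharram 8, 1114 AH

The source date corresponds to 4 June 1702 in the Gregorian calendar (JDN 2342857).
That day falls on 8 Muharram 1114 AH in the tabular Islamic calendar.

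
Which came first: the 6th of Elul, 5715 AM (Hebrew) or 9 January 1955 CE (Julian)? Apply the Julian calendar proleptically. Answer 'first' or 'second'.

Converting both to JDN: 2435344 vs 2435130; the smaller is the second.

second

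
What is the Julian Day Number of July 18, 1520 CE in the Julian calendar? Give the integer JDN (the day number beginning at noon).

2276437

Equivalently 28 July 1520 (proleptic Gregorian).
JDN 2400001 is 17 November 1858 CE (Gregorian), MJD 0; the target day is −123564 days from there, so JDN = 2276437.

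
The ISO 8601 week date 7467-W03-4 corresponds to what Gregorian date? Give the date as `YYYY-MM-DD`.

ISO week 1 of 7467 is the week containing the first Thursday of 7467.
Week 3, day 4 (Thursday) lands on 7467-01-17.

7467-01-17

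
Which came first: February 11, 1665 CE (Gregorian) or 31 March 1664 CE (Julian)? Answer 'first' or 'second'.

First date → JDN 2329231; second date → JDN 2328924.
JDN 2328924 < JDN 2329231, so the second date is earlier.

second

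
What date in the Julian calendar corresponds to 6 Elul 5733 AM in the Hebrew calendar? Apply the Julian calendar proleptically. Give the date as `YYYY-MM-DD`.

The source date corresponds to 3 September 1973 in the Gregorian calendar (JDN 2441929).
That day falls on 21 August 1973 CE in the Julian calendar.

1973-08-21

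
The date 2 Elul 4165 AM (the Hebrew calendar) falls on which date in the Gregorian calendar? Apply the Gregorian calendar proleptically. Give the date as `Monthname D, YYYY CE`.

August 15, 405 CE

Julian Day Number of the source date = 1869210.
Converting JDN 1869210 to the Gregorian calendar gives 15 August 405 CE.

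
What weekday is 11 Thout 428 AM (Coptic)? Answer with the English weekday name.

Equivalently 13 September 711 Gregorian, JDN 1981002.
Since JDN mod 7 = 2 (0 = Monday), the day is Wednesday.

Wednesday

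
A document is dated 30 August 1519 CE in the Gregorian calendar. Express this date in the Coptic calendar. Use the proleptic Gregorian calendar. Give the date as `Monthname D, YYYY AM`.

Both dates share Julian Day Number 2276104; in the Coptic calendar that is 27 Mesori 1235 AM.

Mesori 27, 1235 AM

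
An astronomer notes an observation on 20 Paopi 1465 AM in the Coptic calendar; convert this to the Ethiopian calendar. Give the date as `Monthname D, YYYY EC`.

Tikimt 20, 1741 EC

Both dates share Julian Day Number 2359805; in the Ethiopian calendar that is 20 Tikimt 1741 EC.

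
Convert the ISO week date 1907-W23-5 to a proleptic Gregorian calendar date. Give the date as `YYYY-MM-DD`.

ISO week 1 of 1907 is the week containing the first Thursday of 1907.
Week 23, day 5 (Friday) lands on 1907-06-07.

1907-06-07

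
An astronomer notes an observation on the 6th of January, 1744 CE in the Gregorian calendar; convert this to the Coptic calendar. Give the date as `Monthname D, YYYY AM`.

Julian Day Number of the source date = 2358048.
Converting JDN 2358048 to the Coptic calendar gives 29 Koiak 1460 AM.

Koiak 29, 1460 AM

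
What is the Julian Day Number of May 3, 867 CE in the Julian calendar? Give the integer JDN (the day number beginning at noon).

2037852

In the proleptic Gregorian calendar the same day is 7 May 867.
JDN 2299161 is 15 October 1582 CE (Gregorian); the target day is −261309 days from there, so JDN = 2037852.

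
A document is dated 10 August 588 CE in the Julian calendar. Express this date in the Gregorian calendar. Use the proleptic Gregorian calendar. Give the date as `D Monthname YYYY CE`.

At this point the Julian calendar is 2 days behind the Gregorian.
10 August 588 Julian + 2 days → 12 August 588 Gregorian.

12 August 588 CE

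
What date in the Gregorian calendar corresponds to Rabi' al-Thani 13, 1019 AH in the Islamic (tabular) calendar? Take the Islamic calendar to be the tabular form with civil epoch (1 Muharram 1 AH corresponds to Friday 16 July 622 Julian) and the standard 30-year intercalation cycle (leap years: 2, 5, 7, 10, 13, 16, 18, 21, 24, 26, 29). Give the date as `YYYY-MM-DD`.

Julian Day Number of the source date = 2309286.
Converting JDN 2309286 to the Gregorian calendar gives 5 July 1610 CE.

1610-07-05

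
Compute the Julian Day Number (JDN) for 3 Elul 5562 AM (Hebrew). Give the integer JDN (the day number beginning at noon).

2379469

Equivalently 31 August 1802 (Gregorian).
JDN 2451545 is 1 January 2000 CE (Gregorian); the target day is −72076 days from there, so JDN = 2379469.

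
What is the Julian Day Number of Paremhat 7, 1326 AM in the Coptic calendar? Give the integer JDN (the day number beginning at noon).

2309172

Equivalently 13 March 1610 (Gregorian).
JDN 2299161 is 15 October 1582 CE (Gregorian); the target day is +10011 days from there, so JDN = 2309172.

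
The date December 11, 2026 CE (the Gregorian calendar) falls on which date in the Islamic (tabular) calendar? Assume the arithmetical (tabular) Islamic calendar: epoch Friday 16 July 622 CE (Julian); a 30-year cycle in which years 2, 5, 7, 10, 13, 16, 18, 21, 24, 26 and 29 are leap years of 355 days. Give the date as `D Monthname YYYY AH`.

Both dates share Julian Day Number 2461386; in the tabular Islamic calendar that is 1 Rajab 1448 AH.

1 Rajab 1448 AH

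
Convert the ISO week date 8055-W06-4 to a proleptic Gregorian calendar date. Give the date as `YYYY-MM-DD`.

8055-02-11

ISO week 1 of 8055 is the week containing the first Thursday of 8055.
Week 6, day 4 (Thursday) lands on 8055-02-11.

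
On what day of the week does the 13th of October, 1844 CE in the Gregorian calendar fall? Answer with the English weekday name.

Since JDN mod 7 = 6 (0 = Monday), the day is Sunday.

Sunday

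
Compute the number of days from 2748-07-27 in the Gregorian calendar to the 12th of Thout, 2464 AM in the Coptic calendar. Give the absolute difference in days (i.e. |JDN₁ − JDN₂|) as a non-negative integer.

302

First date → JDN 2724954; second date → JDN 2724652.
The interval is |2724954 − 2724652| = 302 days.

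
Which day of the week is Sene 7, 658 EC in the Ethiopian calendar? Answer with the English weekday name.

Equivalently 4 June 666 Gregorian, JDN 1964466.
1964466 ≡ 0 (mod 7); counting from Monday = 0 gives Monday.

Monday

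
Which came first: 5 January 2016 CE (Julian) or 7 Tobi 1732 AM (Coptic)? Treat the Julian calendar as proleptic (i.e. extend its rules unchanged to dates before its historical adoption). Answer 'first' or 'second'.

The two dates have Julian Day Numbers 2457406 and 2457404 respectively.
Since 2457404 < 2457406, the second date comes first.

second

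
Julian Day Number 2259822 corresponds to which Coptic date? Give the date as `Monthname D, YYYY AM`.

Tobi 26, 1191 AM

The proleptic Gregorian equivalent of JDN 2259822 is 30 January 1475.
In the Coptic calendar that day is Tobi 26, 1191 AM.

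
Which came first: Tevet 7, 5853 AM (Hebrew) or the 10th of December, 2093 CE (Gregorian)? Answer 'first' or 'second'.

First date → JDN 2485518; second date → JDN 2485857.
JDN 2485518 < JDN 2485857, so the first date is earlier.

first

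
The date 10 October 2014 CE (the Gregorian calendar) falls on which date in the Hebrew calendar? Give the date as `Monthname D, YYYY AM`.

Julian Day Number of the source date = 2456941.
Converting JDN 2456941 to the Hebrew calendar gives 16 Tishrei 5775 AM.

Tishrei 16, 5775 AM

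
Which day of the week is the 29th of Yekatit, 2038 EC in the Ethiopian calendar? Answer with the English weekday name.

Equivalently 8 March 2046 Gregorian, JDN 2468413.
2468413 ≡ 3 (mod 7); counting from Monday = 0 gives Thursday.

Thursday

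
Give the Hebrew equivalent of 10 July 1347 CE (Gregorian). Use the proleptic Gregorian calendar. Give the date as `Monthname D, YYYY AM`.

Julian Day Number of the source date = 2213232.
Converting JDN 2213232 to the Hebrew calendar gives 23 Tammuz 5107 AM.

Tammuz 23, 5107 AM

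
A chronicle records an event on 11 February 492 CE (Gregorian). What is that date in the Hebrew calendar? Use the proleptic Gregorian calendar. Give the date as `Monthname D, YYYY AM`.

Shevat 26, 4252 AM

Julian Day Number of the source date = 1900801.
Converting JDN 1900801 to the Hebrew calendar gives 26 Shevat 4252 AM.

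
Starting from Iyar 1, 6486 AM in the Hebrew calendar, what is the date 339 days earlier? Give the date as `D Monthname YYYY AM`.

Counting 339 days back from JDN 2716826 reaches JDN 2716487, which is 16 Iyar 6485 AM.

16 Iyar 6485 AM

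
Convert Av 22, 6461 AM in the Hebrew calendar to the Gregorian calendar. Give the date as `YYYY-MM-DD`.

Julian Day Number of the source date = 2707810.
Converting JDN 2707810 to the Gregorian calendar gives 19 August 2701 CE.

2701-08-19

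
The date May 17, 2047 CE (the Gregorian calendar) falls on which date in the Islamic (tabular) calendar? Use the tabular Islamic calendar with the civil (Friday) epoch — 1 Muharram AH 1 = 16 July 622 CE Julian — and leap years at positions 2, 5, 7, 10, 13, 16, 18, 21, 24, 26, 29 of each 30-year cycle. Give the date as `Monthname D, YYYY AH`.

Julian Day Number of the source date = 2468848.
Converting JDN 2468848 to the tabular Islamic calendar gives 22 Rajab 1469 AH.

Rajab 22, 1469 AH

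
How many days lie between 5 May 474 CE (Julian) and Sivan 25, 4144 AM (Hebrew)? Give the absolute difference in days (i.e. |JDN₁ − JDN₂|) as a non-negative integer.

32846

First date → JDN 1894311; second date → JDN 1861465.
The interval is |1894311 − 1861465| = 32846 days.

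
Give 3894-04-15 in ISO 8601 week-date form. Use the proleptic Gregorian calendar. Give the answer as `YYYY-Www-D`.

The weekday is Sunday (ISO weekday 7).
That Sunday belongs to ISO week 15 of ISO year 3894.

3894-W15-7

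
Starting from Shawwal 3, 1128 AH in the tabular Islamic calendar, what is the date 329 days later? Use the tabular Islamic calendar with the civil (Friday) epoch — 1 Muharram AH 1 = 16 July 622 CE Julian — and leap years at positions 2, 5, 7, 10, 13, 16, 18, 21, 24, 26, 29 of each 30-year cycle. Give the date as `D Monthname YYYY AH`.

JDN of Shawwal 3, 1128 AH = 2348079.
2348079 + 329 = 2348408.
JDN 2348408 in the tabular Islamic calendar is 7 Ramadan 1129 AH.

7 Ramadan 1129 AH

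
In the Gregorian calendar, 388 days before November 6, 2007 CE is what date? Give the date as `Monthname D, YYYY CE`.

JDN of November 6, 2007 CE = 2454411.
2454411 − 388 = 2454023.
JDN 2454023 in the Gregorian calendar is October 14, 2006 CE.

October 14, 2006 CE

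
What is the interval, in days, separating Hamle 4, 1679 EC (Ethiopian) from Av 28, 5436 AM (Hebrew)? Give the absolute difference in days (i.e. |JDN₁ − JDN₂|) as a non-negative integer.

JDN of the first date = 2337413.
JDN of the second date = 2333426.
|2333426 − 2337413| = 3987.

3987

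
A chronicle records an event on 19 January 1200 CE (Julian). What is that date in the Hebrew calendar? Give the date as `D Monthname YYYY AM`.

1 Shevat 4960 AM

The source date corresponds to 26 January 1200 in the proleptic Gregorian calendar (JDN 2159376).
That day falls on 1 Shevat 4960 AM in the Hebrew calendar.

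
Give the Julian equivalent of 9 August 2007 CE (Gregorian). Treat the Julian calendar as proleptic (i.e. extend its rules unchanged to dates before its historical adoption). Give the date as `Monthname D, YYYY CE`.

For dates in this range the Gregorian date is 13 days ahead of the Julian.
9 August 2007 Gregorian − 13 days → 27 July 2007 Julian.

July 27, 2007 CE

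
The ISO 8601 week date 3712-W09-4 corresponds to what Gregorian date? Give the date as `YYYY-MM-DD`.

3712-03-03

ISO week 1 of 3712 is the week containing the first Thursday of 3712.
Week 9, day 4 (Thursday) lands on 3712-03-03.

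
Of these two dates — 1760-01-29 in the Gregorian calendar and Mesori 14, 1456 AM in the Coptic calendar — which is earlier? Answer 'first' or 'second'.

The two dates have Julian Day Numbers 2363915 and 2356812 respectively.
Since 2356812 < 2363915, the second date comes first.

second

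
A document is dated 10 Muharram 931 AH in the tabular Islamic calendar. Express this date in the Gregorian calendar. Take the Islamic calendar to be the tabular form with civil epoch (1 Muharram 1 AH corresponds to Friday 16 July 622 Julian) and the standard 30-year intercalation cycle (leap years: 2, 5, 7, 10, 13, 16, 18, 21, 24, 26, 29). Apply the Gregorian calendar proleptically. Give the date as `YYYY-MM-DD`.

1524-11-17

Both dates share Julian Day Number 2278010; in the Gregorian calendar that is 17 November 1524 CE.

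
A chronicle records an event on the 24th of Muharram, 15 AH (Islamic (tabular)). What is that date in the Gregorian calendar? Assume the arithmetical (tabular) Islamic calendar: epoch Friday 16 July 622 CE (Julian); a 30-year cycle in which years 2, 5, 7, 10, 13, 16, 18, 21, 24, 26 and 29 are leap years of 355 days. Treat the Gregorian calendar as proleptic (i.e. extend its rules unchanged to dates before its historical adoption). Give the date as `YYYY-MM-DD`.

0636-03-11

Both dates share Julian Day Number 1953424; in the Gregorian calendar that is 11 March 636 CE.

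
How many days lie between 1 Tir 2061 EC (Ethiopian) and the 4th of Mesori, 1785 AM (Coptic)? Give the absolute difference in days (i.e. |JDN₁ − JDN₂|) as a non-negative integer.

213

JDN of the first date = 2476756.
JDN of the second date = 2476969.
|2476969 − 2476756| = 213.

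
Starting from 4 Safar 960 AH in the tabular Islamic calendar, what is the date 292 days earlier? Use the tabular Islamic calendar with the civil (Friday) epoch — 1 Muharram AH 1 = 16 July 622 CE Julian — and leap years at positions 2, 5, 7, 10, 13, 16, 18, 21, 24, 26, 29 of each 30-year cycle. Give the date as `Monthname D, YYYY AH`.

Counting 292 days back from JDN 2288311 reaches JDN 2288019, which is Rabi' al-Thani 8, 959 AH.

Rabi' al-Thani 8, 959 AH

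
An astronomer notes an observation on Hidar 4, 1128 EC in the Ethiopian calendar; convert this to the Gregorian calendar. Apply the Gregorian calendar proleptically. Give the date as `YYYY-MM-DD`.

Both dates share Julian Day Number 2135921; in the Gregorian calendar that is 8 November 1135 CE.

1135-11-08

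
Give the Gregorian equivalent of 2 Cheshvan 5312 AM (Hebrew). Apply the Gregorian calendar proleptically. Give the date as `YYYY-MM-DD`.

1551-10-12

Julian Day Number of the source date = 2287835.
Converting JDN 2287835 to the Gregorian calendar gives 12 October 1551 CE.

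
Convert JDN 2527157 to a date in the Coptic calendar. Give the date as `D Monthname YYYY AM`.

The Gregorian equivalent of JDN 2527157 is 8 January 2207.
In the Coptic calendar that day is 28 Koiak 1923 AM.

28 Koiak 1923 AM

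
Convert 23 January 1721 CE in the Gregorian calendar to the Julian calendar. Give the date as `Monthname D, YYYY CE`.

January 12, 1721 CE

The Julian–Gregorian offset here is 11 days (Julian trailing).
23 January 1721 Gregorian − 11 days → 12 January 1721 Julian.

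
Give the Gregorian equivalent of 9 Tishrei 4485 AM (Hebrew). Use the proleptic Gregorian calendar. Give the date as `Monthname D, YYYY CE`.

October 5, 724 CE

Julian Day Number of the source date = 1985773.
Converting JDN 1985773 to the Gregorian calendar gives 5 October 724 CE.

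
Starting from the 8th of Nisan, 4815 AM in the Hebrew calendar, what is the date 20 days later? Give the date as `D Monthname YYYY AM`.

28 Nisan 4815 AM

JDN of the 8th of Nisan, 4815 AM = 2106494.
2106494 + 20 = 2106514.
JDN 2106514 in the Hebrew calendar is 28 Nisan 4815 AM.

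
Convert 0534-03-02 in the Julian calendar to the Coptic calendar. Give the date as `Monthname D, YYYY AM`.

Paremhat 6, 250 AM

The source date corresponds to 4 March 534 in the proleptic Gregorian calendar (JDN 1916162).
That day falls on 6 Paremhat 250 AM in the Coptic calendar.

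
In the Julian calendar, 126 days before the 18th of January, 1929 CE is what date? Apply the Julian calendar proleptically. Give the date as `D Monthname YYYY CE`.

14 September 1928 CE

The starting date is JDN 2425643; 2425643 − 126 = 2425517.
JDN 2425517 corresponds to 14 September 1928 CE.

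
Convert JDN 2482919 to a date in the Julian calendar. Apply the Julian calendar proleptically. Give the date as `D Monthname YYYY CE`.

JDN 2482919 is 24 November 2085 in the Gregorian calendar.
In the Julian calendar that day is 11 November 2085 CE.

11 November 2085 CE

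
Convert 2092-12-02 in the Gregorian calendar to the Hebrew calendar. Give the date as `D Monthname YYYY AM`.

3 Kislev 5853 AM

Julian Day Number of the source date = 2485484.
Converting JDN 2485484 to the Hebrew calendar gives 3 Kislev 5853 AM.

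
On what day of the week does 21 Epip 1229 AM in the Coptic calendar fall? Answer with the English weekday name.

In the proleptic Gregorian calendar this is 25 July 1513 (JDN 2273877).
Since JDN mod 7 = 4 (0 = Monday), the day is Friday.

Friday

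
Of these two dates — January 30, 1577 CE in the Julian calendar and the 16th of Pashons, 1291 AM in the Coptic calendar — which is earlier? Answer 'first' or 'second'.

First date → JDN 2297087; second date → JDN 2296457.
JDN 2296457 < JDN 2297087, so the second date is earlier.

second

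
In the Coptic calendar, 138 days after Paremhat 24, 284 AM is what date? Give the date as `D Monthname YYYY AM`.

Counting 138 days forward from JDN 1928599 reaches JDN 1928737, which is 12 Mesori 284 AM.

12 Mesori 284 AM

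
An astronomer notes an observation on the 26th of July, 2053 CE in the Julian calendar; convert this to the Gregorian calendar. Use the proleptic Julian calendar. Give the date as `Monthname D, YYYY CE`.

The Julian–Gregorian offset here is 13 days (Julian trailing).
26 July 2053 Julian + 13 days → 8 August 2053 Gregorian.

August 8, 2053 CE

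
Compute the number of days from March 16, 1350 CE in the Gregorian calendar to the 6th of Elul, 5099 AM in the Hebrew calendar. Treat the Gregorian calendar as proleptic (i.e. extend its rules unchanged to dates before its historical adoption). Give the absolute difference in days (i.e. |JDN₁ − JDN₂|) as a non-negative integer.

3862

JDN of the first date = 2214212.
JDN of the second date = 2210350.
|2210350 − 2214212| = 3862.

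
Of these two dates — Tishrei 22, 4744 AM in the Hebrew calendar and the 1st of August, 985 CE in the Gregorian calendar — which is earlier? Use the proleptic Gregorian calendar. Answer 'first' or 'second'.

first

First date → JDN 2080372; second date → JDN 2081037.
JDN 2080372 < JDN 2081037, so the first date is earlier.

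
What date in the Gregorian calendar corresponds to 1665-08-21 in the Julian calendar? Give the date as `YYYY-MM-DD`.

1665-08-31

The Julian–Gregorian offset here is 10 days (Julian trailing).
21 August 1665 Julian + 10 days → 31 August 1665 Gregorian.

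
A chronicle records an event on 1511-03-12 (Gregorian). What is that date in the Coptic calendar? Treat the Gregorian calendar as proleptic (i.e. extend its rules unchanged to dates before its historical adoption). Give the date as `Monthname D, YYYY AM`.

Paremhat 6, 1227 AM

Both dates share Julian Day Number 2273011; in the Coptic calendar that is 6 Paremhat 1227 AM.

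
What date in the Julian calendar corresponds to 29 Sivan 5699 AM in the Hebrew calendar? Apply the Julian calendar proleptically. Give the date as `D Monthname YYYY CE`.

3 June 1939 CE

Julian Day Number of the source date = 2429431.
Converting JDN 2429431 to the Julian calendar gives 3 June 1939 CE.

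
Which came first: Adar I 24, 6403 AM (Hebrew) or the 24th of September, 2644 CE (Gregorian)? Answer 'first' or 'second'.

first

First date → JDN 2686460; second date → JDN 2687028.
JDN 2686460 < JDN 2687028, so the first date is earlier.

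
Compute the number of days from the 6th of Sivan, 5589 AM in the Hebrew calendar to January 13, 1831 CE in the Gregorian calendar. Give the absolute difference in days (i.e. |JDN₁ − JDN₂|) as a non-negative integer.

JDN of the first date = 2389246.
JDN of the second date = 2389831.
|2389831 − 2389246| = 585.

585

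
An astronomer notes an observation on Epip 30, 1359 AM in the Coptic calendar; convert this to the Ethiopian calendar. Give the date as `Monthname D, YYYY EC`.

Hamle 30, 1635 EC

Both dates share Julian Day Number 2321368; in the Ethiopian calendar that is 30 Hamle 1635 EC.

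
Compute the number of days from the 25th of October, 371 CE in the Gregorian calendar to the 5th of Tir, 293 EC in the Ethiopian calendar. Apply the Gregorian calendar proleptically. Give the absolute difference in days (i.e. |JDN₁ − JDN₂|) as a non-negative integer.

25864

First date → JDN 1856862; second date → JDN 1830998.
The interval is |1856862 − 1830998| = 25864 days.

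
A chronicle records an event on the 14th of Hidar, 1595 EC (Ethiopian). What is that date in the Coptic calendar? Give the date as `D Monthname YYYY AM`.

14 Hathor 1319 AM

Both dates share Julian Day Number 2306502; in the Coptic calendar that is 14 Hathor 1319 AM.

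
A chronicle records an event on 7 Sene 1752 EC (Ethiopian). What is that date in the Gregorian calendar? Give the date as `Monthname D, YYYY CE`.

June 12, 1760 CE

Julian Day Number of the source date = 2364050.
Converting JDN 2364050 to the Gregorian calendar gives 12 June 1760 CE.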